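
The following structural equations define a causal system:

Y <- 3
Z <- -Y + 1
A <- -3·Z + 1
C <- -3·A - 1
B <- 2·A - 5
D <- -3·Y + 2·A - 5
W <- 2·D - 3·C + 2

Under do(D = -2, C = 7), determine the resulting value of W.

Under do(D = -2, C = 7), each intervened variable's structural equation is replaced by its fixed value.
W = 2·D - 3·C + 2  [with D=-2, C=7]  = -23

-23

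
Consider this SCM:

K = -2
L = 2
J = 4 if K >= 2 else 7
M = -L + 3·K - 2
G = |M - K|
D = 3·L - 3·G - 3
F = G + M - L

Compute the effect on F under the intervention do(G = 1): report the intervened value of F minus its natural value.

-7

Under do(G=1), the mechanism G = |M - K| is discarded; G is fixed at 1.
M = -L + 3·K - 2  [with L=2, K=-2]  = -10
F = G + M - L  [with G=1, M=-10, L=2]  = -11
Without intervention: M = -L + 3·K - 2  [with L=2, K=-2]  = -10; G = |M - K|  [with M=-10, K=-2]  = 8; F = G + M - L  [with G=8, M=-10, L=2]  = -4.
Change = -11 − (-4) = -7.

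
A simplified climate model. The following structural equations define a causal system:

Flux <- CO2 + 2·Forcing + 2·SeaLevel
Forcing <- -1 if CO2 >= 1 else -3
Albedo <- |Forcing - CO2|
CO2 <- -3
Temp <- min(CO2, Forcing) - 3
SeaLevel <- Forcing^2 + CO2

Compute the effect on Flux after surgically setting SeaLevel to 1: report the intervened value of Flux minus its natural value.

The intervention breaks the incoming arrows to SeaLevel: SeaLevel <- Forcing^2 + CO2 no longer applies, and SeaLevel = 1.
Forcing = -1 if CO2 >= 1 else -3  [with CO2=-3]  = -3
Flux = CO2 + 2·Forcing + 2·SeaLevel  [with CO2=-3, Forcing=-3, SeaLevel=1]  = -7
Without intervention: Forcing = -1 if CO2 >= 1 else -3  [with CO2=-3]  = -3; SeaLevel = Forcing^2 + CO2  [with Forcing=-3, CO2=-3]  = 6; Flux = CO2 + 2·Forcing + 2·SeaLevel  [with CO2=-3, Forcing=-3, SeaLevel=6]  = 3.
Change = -7 − 3 = -10.

-10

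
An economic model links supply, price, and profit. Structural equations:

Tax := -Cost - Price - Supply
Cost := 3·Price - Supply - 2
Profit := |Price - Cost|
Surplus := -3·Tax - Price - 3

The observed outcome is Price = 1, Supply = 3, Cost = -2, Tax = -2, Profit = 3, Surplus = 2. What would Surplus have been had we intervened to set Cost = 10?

The intervention breaks the incoming arrows to Cost: Cost := 3·Price - Supply - 2 no longer applies, and Cost = 10.
Tax = -Cost - Price - Supply  [with Cost=10, Price=1, Supply=3]  = -14
Surplus = -3·Tax - Price - 3  [with Tax=-14, Price=1]  = 38

38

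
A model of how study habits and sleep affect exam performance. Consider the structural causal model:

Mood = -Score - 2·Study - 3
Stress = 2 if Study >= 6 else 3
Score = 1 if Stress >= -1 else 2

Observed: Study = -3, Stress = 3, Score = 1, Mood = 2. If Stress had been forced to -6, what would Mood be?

Under do(Stress=-6), the mechanism Stress = 2 if Study >= 6 else 3 is discarded; Stress is fixed at -6.
Score = 1 if Stress >= -1 else 2  [with Stress=-6]  = 2
Mood = -Score - 2·Study - 3  [with Score=2, Study=-3]  = 1

1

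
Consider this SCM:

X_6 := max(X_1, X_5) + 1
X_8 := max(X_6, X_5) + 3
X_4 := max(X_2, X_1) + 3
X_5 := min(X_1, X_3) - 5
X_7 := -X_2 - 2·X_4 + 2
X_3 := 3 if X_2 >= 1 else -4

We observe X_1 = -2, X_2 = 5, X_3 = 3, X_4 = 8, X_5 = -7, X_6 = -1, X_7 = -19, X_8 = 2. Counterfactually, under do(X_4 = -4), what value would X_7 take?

The intervention breaks the incoming arrows to X_4: X_4 := max(X_2, X_1) + 3 no longer applies, and X_4 = -4.
X_7 = -X_2 - 2·X_4 + 2  [with X_2=5, X_4=-4]  = 5

5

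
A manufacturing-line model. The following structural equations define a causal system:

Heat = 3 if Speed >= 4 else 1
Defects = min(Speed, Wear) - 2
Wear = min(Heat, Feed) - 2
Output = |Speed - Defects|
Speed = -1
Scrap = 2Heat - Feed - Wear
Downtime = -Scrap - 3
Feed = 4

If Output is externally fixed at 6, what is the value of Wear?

-1

Under do(Output=6), the mechanism Output = |Speed - Defects| is discarded; Output is fixed at 6.
Since Wear is not a descendant of the intervened variable, it is unaffected.
Heat = 3 if Speed >= 4 else 1  [with Speed=-1]  = 1
Wear = min(Heat, Feed) - 2  [with Heat=1, Feed=4]  = -1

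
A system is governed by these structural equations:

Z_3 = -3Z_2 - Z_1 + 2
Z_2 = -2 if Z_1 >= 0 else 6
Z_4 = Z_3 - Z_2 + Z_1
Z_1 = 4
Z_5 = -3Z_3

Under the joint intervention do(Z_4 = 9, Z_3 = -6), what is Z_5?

18

The joint intervention fixes Z_4 = 9, Z_3 = -6, removing each variable's own equation.
Z_5 = -3Z_3  [with Z_3=-6]  = 18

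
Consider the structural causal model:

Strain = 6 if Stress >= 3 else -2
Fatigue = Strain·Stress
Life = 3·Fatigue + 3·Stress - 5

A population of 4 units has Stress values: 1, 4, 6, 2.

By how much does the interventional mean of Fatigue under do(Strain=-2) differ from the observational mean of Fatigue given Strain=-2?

-3.5

The intervention sets Strain=-2 in all 4 units regardless of Stress. Recomputing Fatigue per unit gives -2, -8, -12, -4; average -6.5.
E[Fatigue|Strain=-2] averages over only the 2 units with Strain=-2 (Stress = 1, 2): Fatigue = -2, -4, mean -3.
Difference = -6.5 − (-3) = -3.5.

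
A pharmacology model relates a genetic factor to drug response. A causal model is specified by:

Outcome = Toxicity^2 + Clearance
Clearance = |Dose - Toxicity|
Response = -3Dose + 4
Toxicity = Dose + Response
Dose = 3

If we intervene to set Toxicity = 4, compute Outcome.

17

do(Toxicity=4) replaces the equation Toxicity = Dose + Response with the constant Toxicity = 4.
Clearance = |Dose - Toxicity|  [with Dose=3, Toxicity=4]  = 1
Outcome = Toxicity^2 + Clearance  [with Toxicity=4, Clearance=1]  = 17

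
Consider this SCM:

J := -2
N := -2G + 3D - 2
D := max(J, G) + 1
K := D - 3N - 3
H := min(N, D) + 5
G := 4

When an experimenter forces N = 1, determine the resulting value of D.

Under do(N=1), the mechanism N := -2G + 3D - 2 is discarded; N is fixed at 1.
Since D is not a descendant of the intervened variable, it is unaffected.
D = max(J, G) + 1  [with J=-2, G=4]  = 5

5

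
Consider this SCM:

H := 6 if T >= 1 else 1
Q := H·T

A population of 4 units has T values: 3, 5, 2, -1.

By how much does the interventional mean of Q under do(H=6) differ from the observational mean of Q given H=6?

-6.5

Every unit gets H=6 under the intervention. Q values become 18, 30, 12, -6; E[Q|do(H=6)] = 13.5.
Conditioning on H=6 selects the 3 unit(s) with T ∈ {3, 5, 2}. Their Q values: 18, 30, 12. Mean = 20.
Difference = 13.5 − 20 = -6.5.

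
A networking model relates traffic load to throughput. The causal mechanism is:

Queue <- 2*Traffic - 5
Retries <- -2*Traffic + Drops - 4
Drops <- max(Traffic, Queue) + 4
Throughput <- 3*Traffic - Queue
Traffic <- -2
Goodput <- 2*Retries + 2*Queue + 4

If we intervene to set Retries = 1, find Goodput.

-12

Under do(Retries=1), the mechanism Retries <- -2*Traffic + Drops - 4 is discarded; Retries is fixed at 1.
Queue = 2*Traffic - 5  [with Traffic=-2]  = -9
Goodput = 2*Retries + 2*Queue + 4  [with Retries=1, Queue=-9]  = -12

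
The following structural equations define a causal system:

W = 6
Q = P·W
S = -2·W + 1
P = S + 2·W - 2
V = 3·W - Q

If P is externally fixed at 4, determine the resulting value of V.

-6

do(P=4) replaces the equation P = S + 2·W - 2 with the constant P = 4.
Q = P·W  [with P=4, W=6]  = 24
V = 3·W - Q  [with W=6, Q=24]  = -6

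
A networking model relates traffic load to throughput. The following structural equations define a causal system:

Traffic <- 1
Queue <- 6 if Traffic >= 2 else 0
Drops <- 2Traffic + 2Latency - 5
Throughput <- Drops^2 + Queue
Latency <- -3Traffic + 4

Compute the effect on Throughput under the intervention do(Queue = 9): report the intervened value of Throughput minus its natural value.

9

do(Queue=9) replaces the equation Queue <- 6 if Traffic >= 2 else 0 with the constant Queue = 9.
Latency = -3Traffic + 4  [with Traffic=1]  = 1
Drops = 2Traffic + 2Latency - 5  [with Traffic=1, Latency=1]  = -1
Throughput = Drops^2 + Queue  [with Drops=-1, Queue=9]  = 10
Without intervention: Latency = -3Traffic + 4  [with Traffic=1]  = 1; Queue = 6 if Traffic >= 2 else 0  [with Traffic=1]  = 0; Drops = 2Traffic + 2Latency - 5  [with Traffic=1, Latency=1]  = -1; Throughput = Drops^2 + Queue  [with Drops=-1, Queue=0]  = 1.
Change = 10 − 1 = 9.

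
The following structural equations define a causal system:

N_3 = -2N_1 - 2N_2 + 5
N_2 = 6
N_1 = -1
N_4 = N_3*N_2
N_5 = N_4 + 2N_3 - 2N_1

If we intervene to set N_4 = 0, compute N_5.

Intervening sets N_4 = 0 and removes its equation (N_4 = N_3*N_2).
N_3 = -2N_1 - 2N_2 + 5  [with N_1=-1, N_2=6]  = -5
N_5 = N_4 + 2N_3 - 2N_1  [with N_4=0, N_3=-5, N_1=-1]  = -8

-8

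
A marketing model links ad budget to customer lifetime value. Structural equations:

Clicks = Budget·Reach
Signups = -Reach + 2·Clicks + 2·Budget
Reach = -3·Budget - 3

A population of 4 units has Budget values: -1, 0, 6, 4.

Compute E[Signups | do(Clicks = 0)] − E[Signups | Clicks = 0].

13.75

The intervention sets Clicks=0 in all 4 units regardless of Budget. Recomputing Signups per unit gives -2, 3, 33, 23; average 14.25.
Conditioning on Clicks=0 selects the 2 unit(s) with Budget ∈ {-1, 0}. Their Signups values: -2, 3. Mean = 0.5.
Difference = 14.25 − 0.5 = 13.75.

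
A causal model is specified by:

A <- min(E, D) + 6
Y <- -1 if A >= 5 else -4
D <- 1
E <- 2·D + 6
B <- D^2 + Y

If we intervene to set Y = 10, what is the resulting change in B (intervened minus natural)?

Intervening sets Y = 10 and removes its equation (Y <- -1 if A >= 5 else -4).
B = D^2 + Y  [with D=1, Y=10]  = 11
Without intervention: E = 2·D + 6  [with D=1]  = 8; A = min(E, D) + 6  [with E=8, D=1]  = 7; Y = -1 if A >= 5 else -4  [with A=7]  = -1; B = D^2 + Y  [with D=1, Y=-1]  = 0.
Change = 11 − 0 = 11.

11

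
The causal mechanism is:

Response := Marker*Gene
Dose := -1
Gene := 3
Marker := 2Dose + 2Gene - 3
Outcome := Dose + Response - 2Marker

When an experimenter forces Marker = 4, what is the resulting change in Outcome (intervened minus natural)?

3

do(Marker=4) replaces the equation Marker := 2Dose + 2Gene - 3 with the constant Marker = 4.
Response = Marker*Gene  [with Marker=4, Gene=3]  = 12
Outcome = Dose + Response - 2Marker  [with Dose=-1, Response=12, Marker=4]  = 3
Without intervention: Marker = 2Dose + 2Gene - 3  [with Dose=-1, Gene=3]  = 1; Response = Marker*Gene  [with Marker=1, Gene=3]  = 3; Outcome = Dose + Response - 2Marker  [with Dose=-1, Response=3, Marker=1]  = 0.
Change = 3 − 0 = 3.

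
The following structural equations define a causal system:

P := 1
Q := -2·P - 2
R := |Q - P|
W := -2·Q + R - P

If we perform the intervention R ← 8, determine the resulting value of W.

The intervention breaks the incoming arrows to R: R := |Q - P| no longer applies, and R = 8.
Q = -2·P - 2  [with P=1]  = -4
W = -2·Q + R - P  [with Q=-4, R=8, P=1]  = 15

15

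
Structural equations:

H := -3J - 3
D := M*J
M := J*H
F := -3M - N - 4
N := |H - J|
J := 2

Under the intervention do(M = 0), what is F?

-15

Intervening sets M = 0 and removes its equation (M := J*H).
H = -3J - 3  [with J=2]  = -9
N = |H - J|  [with H=-9, J=2]  = 11
F = -3M - N - 4  [with M=0, N=11]  = -15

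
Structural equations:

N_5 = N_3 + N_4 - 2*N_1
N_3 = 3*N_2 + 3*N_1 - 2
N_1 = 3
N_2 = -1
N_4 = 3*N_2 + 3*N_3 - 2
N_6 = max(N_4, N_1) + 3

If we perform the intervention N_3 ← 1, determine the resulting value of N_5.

do(N_3=1) replaces the equation N_3 = 3*N_2 + 3*N_1 - 2 with the constant N_3 = 1.
N_4 = 3*N_2 + 3*N_3 - 2  [with N_2=-1, N_3=1]  = -2
N_5 = N_3 + N_4 - 2*N_1  [with N_3=1, N_4=-2, N_1=3]  = -7

-7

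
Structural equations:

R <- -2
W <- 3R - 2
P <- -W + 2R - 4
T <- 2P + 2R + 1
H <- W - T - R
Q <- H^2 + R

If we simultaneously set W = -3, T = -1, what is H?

Setting W = -3, T = -1 by intervention discards those variables' equations.
H = W - T - R  [with W=-3, T=-1, R=-2]  = 0

0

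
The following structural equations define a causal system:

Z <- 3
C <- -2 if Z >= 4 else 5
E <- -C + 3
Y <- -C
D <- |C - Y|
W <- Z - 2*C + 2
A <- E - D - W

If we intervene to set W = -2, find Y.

-5

do(W=-2) replaces the equation W <- Z - 2*C + 2 with the constant W = -2.
No directed path runs from W to Y, so Y keeps its natural value.
C = -2 if Z >= 4 else 5  [with Z=3]  = 5
Y = -C  [with C=5]  = -5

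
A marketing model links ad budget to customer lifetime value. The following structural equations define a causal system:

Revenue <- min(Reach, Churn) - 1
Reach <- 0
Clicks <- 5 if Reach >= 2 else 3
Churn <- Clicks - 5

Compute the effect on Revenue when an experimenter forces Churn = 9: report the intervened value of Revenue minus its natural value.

The intervention breaks the incoming arrows to Churn: Churn <- Clicks - 5 no longer applies, and Churn = 9.
Revenue = min(Reach, Churn) - 1  [with Reach=0, Churn=9]  = -1
Without intervention: Clicks = 5 if Reach >= 2 else 3  [with Reach=0]  = 3; Churn = Clicks - 5  [with Clicks=3]  = -2; Revenue = min(Reach, Churn) - 1  [with Reach=0, Churn=-2]  = -3.
Change = -1 − (-3) = 2.

2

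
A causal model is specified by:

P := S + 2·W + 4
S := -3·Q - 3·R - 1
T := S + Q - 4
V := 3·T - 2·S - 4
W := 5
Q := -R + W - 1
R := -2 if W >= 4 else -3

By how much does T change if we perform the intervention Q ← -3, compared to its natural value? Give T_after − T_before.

The intervention breaks the incoming arrows to Q: Q := -R + W - 1 no longer applies, and Q = -3.
R = -2 if W >= 4 else -3  [with W=5]  = -2
S = -3·Q - 3·R - 1  [with Q=-3, R=-2]  = 14
T = S + Q - 4  [with S=14, Q=-3]  = 7
Without intervention: R = -2 if W >= 4 else -3  [with W=5]  = -2; Q = -R + W - 1  [with R=-2, W=5]  = 6; S = -3·Q - 3·R - 1  [with Q=6, R=-2]  = -13; T = S + Q - 4  [with S=-13, Q=6]  = -11.
Change = 7 − (-11) = 18.

18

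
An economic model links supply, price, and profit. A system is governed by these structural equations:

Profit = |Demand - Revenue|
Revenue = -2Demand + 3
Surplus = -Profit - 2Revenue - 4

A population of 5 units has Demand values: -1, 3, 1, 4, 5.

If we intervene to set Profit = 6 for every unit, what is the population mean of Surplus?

-6.4

do(Profit=6) breaks Profit's dependence on Demand. With Profit=6 fixed, Surplus across the units is -20, -4, -12, 0, 4, mean -6.4.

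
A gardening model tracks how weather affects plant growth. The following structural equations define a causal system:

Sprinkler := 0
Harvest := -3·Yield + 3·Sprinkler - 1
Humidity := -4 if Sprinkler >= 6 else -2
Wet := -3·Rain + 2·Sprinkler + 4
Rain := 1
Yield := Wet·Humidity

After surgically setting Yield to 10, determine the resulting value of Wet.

1

do(Yield=10) replaces the equation Yield := Wet·Humidity with the constant Yield = 10.
Wet is not downstream of the intervention, so its value is determined by the original equations.
Wet = -3·Rain + 2·Sprinkler + 4  [with Rain=1, Sprinkler=0]  = 1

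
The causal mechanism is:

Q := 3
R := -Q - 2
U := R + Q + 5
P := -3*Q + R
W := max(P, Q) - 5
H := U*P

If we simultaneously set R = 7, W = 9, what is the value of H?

-30

Setting R = 7, W = 9 by intervention discards those variables' equations.
U = R + Q + 5  [with R=7, Q=3]  = 15
P = -3*Q + R  [with Q=3, R=7]  = -2
H = U*P  [with U=15, P=-2]  = -30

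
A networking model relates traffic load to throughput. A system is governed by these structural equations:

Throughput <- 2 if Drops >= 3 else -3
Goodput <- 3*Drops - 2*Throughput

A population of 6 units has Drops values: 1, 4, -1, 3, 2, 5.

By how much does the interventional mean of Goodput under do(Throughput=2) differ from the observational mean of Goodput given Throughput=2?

-5

Every unit gets Throughput=2 under the intervention. Goodput values become -1, 8, -7, 5, 2, 11; E[Goodput|do(Throughput=2)] = 3.
Observing Throughput=2 restricts to units where Throughput's equation naturally yields 2: Drops ∈ {4, 3, 5}. In that subpopulation Goodput = 8, 5, 11, mean 8.
Difference = 3 − 8 = -5.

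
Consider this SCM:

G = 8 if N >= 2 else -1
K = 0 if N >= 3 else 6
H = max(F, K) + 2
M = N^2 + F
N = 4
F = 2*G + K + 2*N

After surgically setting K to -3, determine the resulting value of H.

23

do(K=-3) replaces the equation K = 0 if N >= 3 else 6 with the constant K = -3.
G = 8 if N >= 2 else -1  [with N=4]  = 8
F = 2*G + K + 2*N  [with G=8, K=-3, N=4]  = 21
H = max(F, K) + 2  [with F=21, K=-3]  = 23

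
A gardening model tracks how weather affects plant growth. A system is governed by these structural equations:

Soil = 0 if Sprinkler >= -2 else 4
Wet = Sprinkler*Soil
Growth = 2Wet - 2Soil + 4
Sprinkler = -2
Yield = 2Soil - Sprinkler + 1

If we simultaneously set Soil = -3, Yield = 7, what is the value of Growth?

22

The joint intervention fixes Soil = -3, Yield = 7, removing each variable's own equation.
Wet = Sprinkler*Soil  [with Sprinkler=-2, Soil=-3]  = 6
Growth = 2Wet - 2Soil + 4  [with Wet=6, Soil=-3]  = 22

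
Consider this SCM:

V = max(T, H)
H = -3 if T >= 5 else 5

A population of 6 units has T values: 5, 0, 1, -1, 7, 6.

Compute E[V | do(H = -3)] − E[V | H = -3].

-3

The intervention sets H=-3 in all 6 units regardless of T. Recomputing V per unit gives 5, 0, 1, -1, 7, 6; average 3.
E[V|H=-3] averages over only the 3 units with H=-3 (T = 5, 7, 6): V = 5, 7, 6, mean 6.
Difference = 3 − 6 = -3.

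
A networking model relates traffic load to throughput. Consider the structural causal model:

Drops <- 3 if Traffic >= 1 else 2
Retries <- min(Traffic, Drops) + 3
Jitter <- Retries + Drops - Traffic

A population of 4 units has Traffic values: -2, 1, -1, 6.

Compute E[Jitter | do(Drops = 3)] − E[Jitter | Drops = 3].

Under do(Drops=3), Drops's equation is replaced by Drops=3 for every unit. Per-unit Jitter: 6, 6, 6, 3. Mean = 5.25.
E[Jitter|Drops=3] averages over only the 2 units with Drops=3 (Traffic = 1, 6): Jitter = 6, 3, mean 4.5.
Difference = 5.25 − 4.5 = 0.75.

0.75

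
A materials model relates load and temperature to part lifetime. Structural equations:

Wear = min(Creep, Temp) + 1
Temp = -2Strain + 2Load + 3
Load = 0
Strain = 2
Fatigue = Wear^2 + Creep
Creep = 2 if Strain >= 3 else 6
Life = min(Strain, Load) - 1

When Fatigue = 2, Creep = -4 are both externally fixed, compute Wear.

-3

Setting Fatigue = 2, Creep = -4 by intervention discards those variables' equations.
Temp = -2Strain + 2Load + 3  [with Strain=2, Load=0]  = -1
Wear = min(Creep, Temp) + 1  [with Creep=-4, Temp=-1]  = -3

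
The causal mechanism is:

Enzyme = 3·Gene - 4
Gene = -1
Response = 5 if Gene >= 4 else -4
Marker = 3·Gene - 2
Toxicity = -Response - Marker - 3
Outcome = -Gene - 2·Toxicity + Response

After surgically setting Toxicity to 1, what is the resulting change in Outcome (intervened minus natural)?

10

The intervention breaks the incoming arrows to Toxicity: Toxicity = -Response - Marker - 3 no longer applies, and Toxicity = 1.
Response = 5 if Gene >= 4 else -4  [with Gene=-1]  = -4
Outcome = -Gene - 2·Toxicity + Response  [with Gene=-1, Toxicity=1, Response=-4]  = -5
Without intervention: Marker = 3·Gene - 2  [with Gene=-1]  = -5; Response = 5 if Gene >= 4 else -4  [with Gene=-1]  = -4; Toxicity = -Response - Marker - 3  [with Response=-4, Marker=-5]  = 6; Outcome = -Gene - 2·Toxicity + Response  [with Gene=-1, Toxicity=6, Response=-4]  = -15.
Change = -5 − (-15) = 10.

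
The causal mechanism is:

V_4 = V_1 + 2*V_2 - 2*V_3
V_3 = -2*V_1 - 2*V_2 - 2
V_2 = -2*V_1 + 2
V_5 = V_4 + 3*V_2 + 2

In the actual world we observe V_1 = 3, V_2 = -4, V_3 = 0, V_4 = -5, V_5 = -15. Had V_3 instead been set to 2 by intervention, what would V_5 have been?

-19

do(V_3=2) replaces the equation V_3 = -2*V_1 - 2*V_2 - 2 with the constant V_3 = 2.
V_2 = -2*V_1 + 2  [with V_1=3]  = -4
V_4 = V_1 + 2*V_2 - 2*V_3  [with V_1=3, V_2=-4, V_3=2]  = -9
V_5 = V_4 + 3*V_2 + 2  [with V_4=-9, V_2=-4]  = -19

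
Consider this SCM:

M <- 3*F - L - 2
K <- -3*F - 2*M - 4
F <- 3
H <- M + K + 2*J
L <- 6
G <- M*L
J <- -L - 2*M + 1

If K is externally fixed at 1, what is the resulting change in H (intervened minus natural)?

16

Under do(K=1), the mechanism K <- -3*F - 2*M - 4 is discarded; K is fixed at 1.
M = 3*F - L - 2  [with F=3, L=6]  = 1
J = -L - 2*M + 1  [with L=6, M=1]  = -7
H = M + K + 2*J  [with M=1, K=1, J=-7]  = -12
Without intervention: M = 3*F - L - 2  [with F=3, L=6]  = 1; K = -3*F - 2*M - 4  [with F=3, M=1]  = -15; J = -L - 2*M + 1  [with L=6, M=1]  = -7; H = M + K + 2*J  [with M=1, K=-15, J=-7]  = -28.
Change = -12 − (-28) = 16.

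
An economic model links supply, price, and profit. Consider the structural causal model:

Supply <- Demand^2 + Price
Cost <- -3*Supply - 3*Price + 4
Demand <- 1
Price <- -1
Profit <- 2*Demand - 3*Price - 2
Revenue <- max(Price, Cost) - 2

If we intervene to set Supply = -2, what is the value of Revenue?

do(Supply=-2) replaces the equation Supply <- Demand^2 + Price with the constant Supply = -2.
Cost = -3*Supply - 3*Price + 4  [with Supply=-2, Price=-1]  = 13
Revenue = max(Price, Cost) - 2  [with Price=-1, Cost=13]  = 11

11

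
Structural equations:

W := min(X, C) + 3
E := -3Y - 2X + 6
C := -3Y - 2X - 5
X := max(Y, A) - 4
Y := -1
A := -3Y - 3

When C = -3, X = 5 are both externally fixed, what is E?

-1

The joint intervention fixes C = -3, X = 5, removing each variable's own equation.
E = -3Y - 2X + 6  [with Y=-1, X=5]  = -1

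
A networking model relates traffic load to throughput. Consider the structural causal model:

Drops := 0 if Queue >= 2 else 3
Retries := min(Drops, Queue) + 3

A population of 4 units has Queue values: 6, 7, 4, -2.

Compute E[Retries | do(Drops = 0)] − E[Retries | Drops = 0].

Every unit gets Drops=0 under the intervention. Retries values become 3, 3, 3, 1; E[Retries|do(Drops=0)] = 2.5.
Observing Drops=0 restricts to units where Drops's equation naturally yields 0: Queue ∈ {6, 7, 4}. In that subpopulation Retries = 3, 3, 3, mean 3.
Difference = 2.5 − 3 = -0.5.

-0.5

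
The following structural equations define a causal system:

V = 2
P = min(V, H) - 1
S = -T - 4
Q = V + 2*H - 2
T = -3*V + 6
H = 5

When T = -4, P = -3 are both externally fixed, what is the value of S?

The joint intervention fixes T = -4, P = -3, removing each variable's own equation.
S = -T - 4  [with T=-4]  = 0

0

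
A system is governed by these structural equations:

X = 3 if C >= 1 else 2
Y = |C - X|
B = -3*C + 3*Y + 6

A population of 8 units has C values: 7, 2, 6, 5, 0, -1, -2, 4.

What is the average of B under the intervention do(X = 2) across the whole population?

6.75

do(X=2) breaks X's dependence on C. With X=2 fixed, B across the units is 0, 0, 0, 0, 12, 18, 24, 0, mean 6.75.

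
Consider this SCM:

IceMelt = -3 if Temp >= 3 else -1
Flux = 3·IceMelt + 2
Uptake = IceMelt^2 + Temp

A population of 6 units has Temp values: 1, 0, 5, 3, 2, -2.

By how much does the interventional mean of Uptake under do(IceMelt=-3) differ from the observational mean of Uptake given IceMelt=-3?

-2.5

do(IceMelt=-3) breaks IceMelt's dependence on Temp. With IceMelt=-3 fixed, Uptake across the units is 10, 9, 14, 12, 11, 7, mean 10.5.
E[Uptake|IceMelt=-3] averages over only the 2 units with IceMelt=-3 (Temp = 5, 3): Uptake = 14, 12, mean 13.
Difference = 10.5 − 13 = -2.5.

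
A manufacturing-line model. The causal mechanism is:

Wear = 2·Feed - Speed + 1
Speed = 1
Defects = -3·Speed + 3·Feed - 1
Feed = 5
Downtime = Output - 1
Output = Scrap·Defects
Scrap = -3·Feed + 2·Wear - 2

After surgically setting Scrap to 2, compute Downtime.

Under do(Scrap=2), the mechanism Scrap = -3·Feed + 2·Wear - 2 is discarded; Scrap is fixed at 2.
Defects = -3·Speed + 3·Feed - 1  [with Speed=1, Feed=5]  = 11
Output = Scrap·Defects  [with Scrap=2, Defects=11]  = 22
Downtime = Output - 1  [with Output=22]  = 21

21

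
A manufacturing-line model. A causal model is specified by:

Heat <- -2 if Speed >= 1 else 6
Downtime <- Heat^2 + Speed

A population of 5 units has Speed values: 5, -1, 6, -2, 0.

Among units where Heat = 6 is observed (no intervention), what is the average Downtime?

E[Downtime|Heat=6] averages over only the 3 units with Heat=6 (Speed = -1, -2, 0): Downtime = 35, 34, 36, mean 35.

35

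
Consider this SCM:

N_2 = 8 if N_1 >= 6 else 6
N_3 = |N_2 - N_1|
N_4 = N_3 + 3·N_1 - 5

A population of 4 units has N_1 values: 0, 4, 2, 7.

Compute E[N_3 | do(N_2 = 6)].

3.25

The intervention sets N_2=6 in all 4 units regardless of N_1. Recomputing N_3 per unit gives 6, 2, 4, 1; average 3.25.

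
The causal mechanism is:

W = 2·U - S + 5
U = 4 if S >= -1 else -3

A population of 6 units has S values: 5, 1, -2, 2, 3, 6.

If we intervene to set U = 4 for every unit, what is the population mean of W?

Every unit gets U=4 under the intervention. W values become 8, 12, 15, 11, 10, 7; E[W|do(U=4)] = 10.5.

10.5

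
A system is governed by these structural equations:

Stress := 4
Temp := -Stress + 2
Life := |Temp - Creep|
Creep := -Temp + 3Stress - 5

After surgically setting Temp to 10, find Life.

Under do(Temp=10), the mechanism Temp := -Stress + 2 is discarded; Temp is fixed at 10.
Creep = -Temp + 3Stress - 5  [with Temp=10, Stress=4]  = -3
Life = |Temp - Creep|  [with Temp=10, Creep=-3]  = 13

13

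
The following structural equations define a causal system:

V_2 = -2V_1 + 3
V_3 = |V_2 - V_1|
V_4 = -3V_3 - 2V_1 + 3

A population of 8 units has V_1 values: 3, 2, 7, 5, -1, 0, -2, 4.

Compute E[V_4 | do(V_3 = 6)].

-19.5

do(V_3=6) breaks V_3's dependence on V_1. With V_3=6 fixed, V_4 across the units is -21, -19, -29, -25, -13, -15, -11, -23, mean -19.5.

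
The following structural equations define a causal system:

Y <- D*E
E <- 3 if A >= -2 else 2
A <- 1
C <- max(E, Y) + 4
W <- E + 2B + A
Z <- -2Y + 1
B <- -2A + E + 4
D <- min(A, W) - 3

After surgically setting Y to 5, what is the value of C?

9

Intervening sets Y = 5 and removes its equation (Y <- D*E).
E = 3 if A >= -2 else 2  [with A=1]  = 3
C = max(E, Y) + 4  [with E=3, Y=5]  = 9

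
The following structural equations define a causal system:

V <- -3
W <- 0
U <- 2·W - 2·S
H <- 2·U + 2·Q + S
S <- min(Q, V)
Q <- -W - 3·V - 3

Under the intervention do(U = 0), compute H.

9

The intervention breaks the incoming arrows to U: U <- 2·W - 2·S no longer applies, and U = 0.
Q = -W - 3·V - 3  [with W=0, V=-3]  = 6
S = min(Q, V)  [with Q=6, V=-3]  = -3
H = 2·U + 2·Q + S  [with U=0, Q=6, S=-3]  = 9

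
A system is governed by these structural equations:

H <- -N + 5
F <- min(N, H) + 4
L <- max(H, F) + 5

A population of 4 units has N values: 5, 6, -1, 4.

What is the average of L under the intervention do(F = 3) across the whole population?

do(F=3) breaks F's dependence on N. With F=3 fixed, L across the units is 8, 8, 11, 8, mean 8.75.

8.75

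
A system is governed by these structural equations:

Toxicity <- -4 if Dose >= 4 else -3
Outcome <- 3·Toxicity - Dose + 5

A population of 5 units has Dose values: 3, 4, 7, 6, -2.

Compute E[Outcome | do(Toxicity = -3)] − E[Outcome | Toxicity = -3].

-3.1

do(Toxicity=-3) breaks Toxicity's dependence on Dose. With Toxicity=-3 fixed, Outcome across the units is -7, -8, -11, -10, -2, mean -7.6.
E[Outcome|Toxicity=-3] averages over only the 2 units with Toxicity=-3 (Dose = 3, -2): Outcome = -7, -2, mean -4.5.
Difference = -7.6 − (-4.5) = -3.1.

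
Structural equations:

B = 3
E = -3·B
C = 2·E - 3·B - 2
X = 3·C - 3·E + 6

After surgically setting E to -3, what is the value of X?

-36

Under do(E=-3), the mechanism E = -3·B is discarded; E is fixed at -3.
C = 2·E - 3·B - 2  [with E=-3, B=3]  = -17
X = 3·C - 3·E + 6  [with C=-17, E=-3]  = -36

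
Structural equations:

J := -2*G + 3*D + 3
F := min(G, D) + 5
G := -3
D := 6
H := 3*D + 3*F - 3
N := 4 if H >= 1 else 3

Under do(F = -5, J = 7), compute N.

3

Setting F = -5, J = 7 by intervention discards those variables' equations.
H = 3*D + 3*F - 3  [with D=6, F=-5]  = 0
N = 4 if H >= 1 else 3  [with H=0]  = 3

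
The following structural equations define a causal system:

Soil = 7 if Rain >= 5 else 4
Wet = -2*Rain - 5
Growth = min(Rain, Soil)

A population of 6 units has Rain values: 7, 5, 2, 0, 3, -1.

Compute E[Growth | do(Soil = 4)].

Under do(Soil=4), Soil's equation is replaced by Soil=4 for every unit. Per-unit Growth: 4, 4, 2, 0, 3, -1. Mean = 2.

2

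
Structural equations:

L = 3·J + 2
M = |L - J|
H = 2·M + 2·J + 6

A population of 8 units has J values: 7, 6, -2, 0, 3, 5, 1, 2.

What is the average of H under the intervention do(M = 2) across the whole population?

do(M=2) breaks M's dependence on J. With M=2 fixed, H across the units is 24, 22, 6, 10, 16, 20, 12, 14, mean 15.5.

15.5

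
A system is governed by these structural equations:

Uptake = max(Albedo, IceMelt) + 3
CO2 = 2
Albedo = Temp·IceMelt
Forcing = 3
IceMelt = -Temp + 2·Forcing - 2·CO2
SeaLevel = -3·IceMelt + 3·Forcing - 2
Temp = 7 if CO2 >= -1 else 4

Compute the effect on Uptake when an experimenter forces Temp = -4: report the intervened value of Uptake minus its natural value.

The intervention breaks the incoming arrows to Temp: Temp = 7 if CO2 >= -1 else 4 no longer applies, and Temp = -4.
IceMelt = -Temp + 2·Forcing - 2·CO2  [with Temp=-4, Forcing=3, CO2=2]  = 6
Albedo = Temp·IceMelt  [with Temp=-4, IceMelt=6]  = -24
Uptake = max(Albedo, IceMelt) + 3  [with Albedo=-24, IceMelt=6]  = 9
Without intervention: Temp = 7 if CO2 >= -1 else 4  [with CO2=2]  = 7; IceMelt = -Temp + 2·Forcing - 2·CO2  [with Temp=7, Forcing=3, CO2=2]  = -5; Albedo = Temp·IceMelt  [with Temp=7, IceMelt=-5]  = -35; Uptake = max(Albedo, IceMelt) + 3  [with Albedo=-35, IceMelt=-5]  = -2.
Change = 9 − (-2) = 11.

11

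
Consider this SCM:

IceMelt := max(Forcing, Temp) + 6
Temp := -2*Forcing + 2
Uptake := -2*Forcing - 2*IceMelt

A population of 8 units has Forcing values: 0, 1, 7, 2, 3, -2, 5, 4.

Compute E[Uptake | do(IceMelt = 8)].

-21

Every unit gets IceMelt=8 under the intervention. Uptake values become -16, -18, -30, -20, -22, -12, -26, -24; E[Uptake|do(IceMelt=8)] = -21.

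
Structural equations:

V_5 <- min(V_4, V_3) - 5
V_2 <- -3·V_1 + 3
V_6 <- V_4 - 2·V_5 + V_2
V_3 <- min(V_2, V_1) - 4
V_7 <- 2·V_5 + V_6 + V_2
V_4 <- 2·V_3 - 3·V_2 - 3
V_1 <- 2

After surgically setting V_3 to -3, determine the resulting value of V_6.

13

The intervention breaks the incoming arrows to V_3: V_3 <- min(V_2, V_1) - 4 no longer applies, and V_3 = -3.
V_2 = -3·V_1 + 3  [with V_1=2]  = -3
V_4 = 2·V_3 - 3·V_2 - 3  [with V_3=-3, V_2=-3]  = 0
V_5 = min(V_4, V_3) - 5  [with V_4=0, V_3=-3]  = -8
V_6 = V_4 - 2·V_5 + V_2  [with V_4=0, V_5=-8, V_2=-3]  = 13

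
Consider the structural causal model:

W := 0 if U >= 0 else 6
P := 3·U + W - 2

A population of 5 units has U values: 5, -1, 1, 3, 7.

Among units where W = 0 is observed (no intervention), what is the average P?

10

Conditioning on W=0 selects the 4 unit(s) with U ∈ {5, 1, 3, 7}. Their P values: 13, 1, 7, 19. Mean = 10.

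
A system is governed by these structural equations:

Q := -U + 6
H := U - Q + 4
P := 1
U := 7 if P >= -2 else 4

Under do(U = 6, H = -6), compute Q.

0

The joint intervention fixes U = 6, H = -6, removing each variable's own equation.
Q = -U + 6  [with U=6]  = 0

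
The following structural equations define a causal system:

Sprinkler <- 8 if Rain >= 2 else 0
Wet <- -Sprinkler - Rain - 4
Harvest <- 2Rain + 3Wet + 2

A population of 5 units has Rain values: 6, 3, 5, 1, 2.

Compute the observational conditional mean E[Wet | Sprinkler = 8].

-16

Conditioning on Sprinkler=8 selects the 4 unit(s) with Rain ∈ {6, 3, 5, 2}. Their Wet values: -18, -15, -17, -14. Mean = -16.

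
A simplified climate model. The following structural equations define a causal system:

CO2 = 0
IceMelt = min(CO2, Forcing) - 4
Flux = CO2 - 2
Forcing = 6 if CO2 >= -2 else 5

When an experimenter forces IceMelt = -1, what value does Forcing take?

6

Under do(IceMelt=-1), the mechanism IceMelt = min(CO2, Forcing) - 4 is discarded; IceMelt is fixed at -1.
Since Forcing is not a descendant of the intervened variable, it is unaffected.
Forcing = 6 if CO2 >= -2 else 5  [with CO2=0]  = 6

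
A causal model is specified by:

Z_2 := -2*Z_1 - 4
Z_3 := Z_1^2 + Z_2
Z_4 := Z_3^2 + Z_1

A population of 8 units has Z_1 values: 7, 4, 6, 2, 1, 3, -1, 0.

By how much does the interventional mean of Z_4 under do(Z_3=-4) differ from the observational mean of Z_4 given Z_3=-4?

Under do(Z_3=-4), Z_3's equation is replaced by Z_3=-4 for every unit. Per-unit Z_4: 23, 20, 22, 18, 17, 19, 15, 16. Mean = 18.75.
Observing Z_3=-4 restricts to units where Z_3's equation naturally yields -4: Z_1 ∈ {2, 0}. In that subpopulation Z_4 = 18, 16, mean 17.
Difference = 18.75 − 17 = 1.75.

1.75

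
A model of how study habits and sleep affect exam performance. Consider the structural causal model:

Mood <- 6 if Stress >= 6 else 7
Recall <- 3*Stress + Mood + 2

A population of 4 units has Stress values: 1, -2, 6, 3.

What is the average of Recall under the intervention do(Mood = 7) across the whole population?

15

do(Mood=7) breaks Mood's dependence on Stress. With Mood=7 fixed, Recall across the units is 12, 3, 27, 18, mean 15.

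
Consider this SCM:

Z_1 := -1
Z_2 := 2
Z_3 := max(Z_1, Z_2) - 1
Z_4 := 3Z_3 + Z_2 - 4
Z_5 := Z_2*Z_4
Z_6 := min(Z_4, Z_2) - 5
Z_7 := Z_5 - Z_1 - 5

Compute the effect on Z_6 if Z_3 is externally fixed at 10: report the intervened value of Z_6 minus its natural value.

1

The intervention breaks the incoming arrows to Z_3: Z_3 := max(Z_1, Z_2) - 1 no longer applies, and Z_3 = 10.
Z_4 = 3Z_3 + Z_2 - 4  [with Z_3=10, Z_2=2]  = 28
Z_6 = min(Z_4, Z_2) - 5  [with Z_4=28, Z_2=2]  = -3
Without intervention: Z_3 = max(Z_1, Z_2) - 1  [with Z_1=-1, Z_2=2]  = 1; Z_4 = 3Z_3 + Z_2 - 4  [with Z_3=1, Z_2=2]  = 1; Z_6 = min(Z_4, Z_2) - 5  [with Z_4=1, Z_2=2]  = -4.
Change = -3 − (-4) = 1.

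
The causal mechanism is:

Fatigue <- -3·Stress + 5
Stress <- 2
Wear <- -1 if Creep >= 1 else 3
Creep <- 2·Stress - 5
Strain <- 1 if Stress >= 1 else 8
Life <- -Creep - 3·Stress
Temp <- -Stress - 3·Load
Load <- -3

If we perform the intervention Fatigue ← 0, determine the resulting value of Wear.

3

Intervening sets Fatigue = 0 and removes its equation (Fatigue <- -3·Stress + 5).
Since Wear is not a descendant of the intervened variable, it is unaffected.
Creep = 2·Stress - 5  [with Stress=2]  = -1
Wear = -1 if Creep >= 1 else 3  [with Creep=-1]  = 3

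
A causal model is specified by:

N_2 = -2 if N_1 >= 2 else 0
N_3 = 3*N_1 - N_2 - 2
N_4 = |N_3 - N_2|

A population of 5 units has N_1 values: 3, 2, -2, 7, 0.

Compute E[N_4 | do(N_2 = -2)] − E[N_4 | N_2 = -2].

-4.4

do(N_2=-2) breaks N_2's dependence on N_1. With N_2=-2 fixed, N_4 across the units is 11, 8, 4, 23, 2, mean 9.6.
Observing N_2=-2 restricts to units where N_2's equation naturally yields -2: N_1 ∈ {3, 2, 7}. In that subpopulation N_4 = 11, 8, 23, mean 14.
Difference = 9.6 − 14 = -4.4.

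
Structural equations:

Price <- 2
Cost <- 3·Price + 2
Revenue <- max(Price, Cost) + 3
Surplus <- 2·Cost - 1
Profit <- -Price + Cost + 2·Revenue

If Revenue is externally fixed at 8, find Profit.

22

The intervention breaks the incoming arrows to Revenue: Revenue <- max(Price, Cost) + 3 no longer applies, and Revenue = 8.
Cost = 3·Price + 2  [with Price=2]  = 8
Profit = -Price + Cost + 2·Revenue  [with Price=2, Cost=8, Revenue=8]  = 22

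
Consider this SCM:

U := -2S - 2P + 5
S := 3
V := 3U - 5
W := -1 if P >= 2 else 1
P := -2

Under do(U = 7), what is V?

16

Intervening sets U = 7 and removes its equation (U := -2S - 2P + 5).
V = 3U - 5  [with U=7]  = 16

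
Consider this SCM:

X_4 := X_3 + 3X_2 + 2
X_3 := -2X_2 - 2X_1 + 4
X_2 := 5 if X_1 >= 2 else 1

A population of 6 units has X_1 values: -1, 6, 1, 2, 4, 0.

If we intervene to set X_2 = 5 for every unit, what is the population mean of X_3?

Every unit gets X_2=5 under the intervention. X_3 values become -4, -18, -8, -10, -14, -6; E[X_3|do(X_2=5)] = -10.

-10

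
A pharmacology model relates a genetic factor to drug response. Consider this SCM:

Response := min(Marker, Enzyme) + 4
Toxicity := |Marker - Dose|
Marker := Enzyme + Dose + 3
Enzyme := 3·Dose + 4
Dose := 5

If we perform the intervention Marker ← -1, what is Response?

3

The intervention breaks the incoming arrows to Marker: Marker := Enzyme + Dose + 3 no longer applies, and Marker = -1.
Enzyme = 3·Dose + 4  [with Dose=5]  = 19
Response = min(Marker, Enzyme) + 4  [with Marker=-1, Enzyme=19]  = 3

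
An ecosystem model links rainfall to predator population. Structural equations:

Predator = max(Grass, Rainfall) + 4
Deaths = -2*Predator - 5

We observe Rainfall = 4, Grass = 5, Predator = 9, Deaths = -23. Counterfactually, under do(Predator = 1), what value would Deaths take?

-7

The intervention breaks the incoming arrows to Predator: Predator = max(Grass, Rainfall) + 4 no longer applies, and Predator = 1.
Deaths = -2*Predator - 5  [with Predator=1]  = -7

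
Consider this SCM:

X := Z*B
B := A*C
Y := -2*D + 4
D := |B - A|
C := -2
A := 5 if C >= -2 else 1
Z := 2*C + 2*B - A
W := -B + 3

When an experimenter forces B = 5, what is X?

do(B=5) replaces the equation B := A*C with the constant B = 5.
A = 5 if C >= -2 else 1  [with C=-2]  = 5
Z = 2*C + 2*B - A  [with C=-2, B=5, A=5]  = 1
X = Z*B  [with Z=1, B=5]  = 5

5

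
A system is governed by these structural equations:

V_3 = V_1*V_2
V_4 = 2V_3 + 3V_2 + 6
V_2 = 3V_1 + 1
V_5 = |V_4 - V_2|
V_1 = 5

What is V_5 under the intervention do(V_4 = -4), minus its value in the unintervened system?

-178

Intervening sets V_4 = -4 and removes its equation (V_4 = 2V_3 + 3V_2 + 6).
V_2 = 3V_1 + 1  [with V_1=5]  = 16
V_5 = |V_4 - V_2|  [with V_4=-4, V_2=16]  = 20
Without intervention: V_2 = 3V_1 + 1  [with V_1=5]  = 16; V_3 = V_1*V_2  [with V_1=5, V_2=16]  = 80; V_4 = 2V_3 + 3V_2 + 6  [with V_3=80, V_2=16]  = 214; V_5 = |V_4 - V_2|  [with V_4=214, V_2=16]  = 198.
Change = 20 − 198 = -178.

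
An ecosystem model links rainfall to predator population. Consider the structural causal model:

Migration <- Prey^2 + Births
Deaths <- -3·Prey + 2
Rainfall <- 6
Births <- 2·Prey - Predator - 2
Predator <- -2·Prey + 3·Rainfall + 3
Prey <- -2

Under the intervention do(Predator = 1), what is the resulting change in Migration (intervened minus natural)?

24

The intervention breaks the incoming arrows to Predator: Predator <- -2·Prey + 3·Rainfall + 3 no longer applies, and Predator = 1.
Births = 2·Prey - Predator - 2  [with Prey=-2, Predator=1]  = -7
Migration = Prey^2 + Births  [with Prey=-2, Births=-7]  = -3
Without intervention: Predator = -2·Prey + 3·Rainfall + 3  [with Prey=-2, Rainfall=6]  = 25; Births = 2·Prey - Predator - 2  [with Prey=-2, Predator=25]  = -31; Migration = Prey^2 + Births  [with Prey=-2, Births=-31]  = -27.
Change = -3 − (-27) = 24.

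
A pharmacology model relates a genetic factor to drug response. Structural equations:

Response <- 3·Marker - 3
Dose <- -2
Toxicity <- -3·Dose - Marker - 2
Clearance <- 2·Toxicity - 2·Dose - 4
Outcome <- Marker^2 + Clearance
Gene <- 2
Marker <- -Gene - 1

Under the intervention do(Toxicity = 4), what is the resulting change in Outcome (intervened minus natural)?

-6

Under do(Toxicity=4), the mechanism Toxicity <- -3·Dose - Marker - 2 is discarded; Toxicity is fixed at 4.
Marker = -Gene - 1  [with Gene=2]  = -3
Clearance = 2·Toxicity - 2·Dose - 4  [with Toxicity=4, Dose=-2]  = 8
Outcome = Marker^2 + Clearance  [with Marker=-3, Clearance=8]  = 17
Without intervention: Marker = -Gene - 1  [with Gene=2]  = -3; Toxicity = -3·Dose - Marker - 2  [with Dose=-2, Marker=-3]  = 7; Clearance = 2·Toxicity - 2·Dose - 4  [with Toxicity=7, Dose=-2]  = 14; Outcome = Marker^2 + Clearance  [with Marker=-3, Clearance=14]  = 23.
Change = 17 − 23 = -6.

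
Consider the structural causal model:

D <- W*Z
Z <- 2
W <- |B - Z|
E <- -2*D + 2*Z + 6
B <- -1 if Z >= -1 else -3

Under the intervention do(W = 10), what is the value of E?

do(W=10) replaces the equation W <- |B - Z| with the constant W = 10.
D = W*Z  [with W=10, Z=2]  = 20
E = -2*D + 2*Z + 6  [with D=20, Z=2]  = -30

-30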